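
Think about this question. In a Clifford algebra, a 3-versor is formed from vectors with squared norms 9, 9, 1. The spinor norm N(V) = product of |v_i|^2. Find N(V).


Spinor norm N(V) = |v1|^2 * |v2|^2 * ... * |v3|^2
= 9 * 9 * 1
Running product: 9, 81, 81
N(V) = 81


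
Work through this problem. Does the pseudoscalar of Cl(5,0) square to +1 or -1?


The pseudoscalar I = e1...e_n (product of all n generators) of Cl(p,q) satisfies I^2 = (-1)^(q + n(n-1)/2).
p = 5, q = 0, n = p + q = 5
n(n-1)/2 = 5 * 4 / 2 = 10
Exponent = q + n(n-1)/2 = 0 + 10 = 10
I^2 = (-1)^10 = +1


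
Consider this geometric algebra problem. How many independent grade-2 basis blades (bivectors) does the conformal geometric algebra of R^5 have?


The conformal model of R^5 uses Cl(6,1) with m = 5 + 2 = 7 generators.
Number of grade-2 blades = C(m, 2) = C(7, 2)
= 7*6/2 = 21


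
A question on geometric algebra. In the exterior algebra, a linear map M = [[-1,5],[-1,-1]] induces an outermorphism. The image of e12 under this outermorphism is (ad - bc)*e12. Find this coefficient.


The outermorphism of a linear map f sends e1^e2 to f(e1)^f(e2).
f(e1) = -1*e1 - 1*e2
f(e2) = 5*e1 - 1*e2
f(e1) ^ f(e2) = (-1*e1 - 1*e2) ^ (5*e1 - 1*e2)
= (-1)*(-1)*e12 + (-1)*5*e21
= (1 - (-5))*e12
= 6*e12
Coefficient = 6


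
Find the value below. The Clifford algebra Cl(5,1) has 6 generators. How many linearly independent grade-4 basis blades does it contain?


Number of grade-k basis blades in Cl(p,q) with n = p + q is C(n, k).
n = 5 + 1 = 6
C(6, 4) = 6! / (4! * 2!)
= 720 / (24 * 2)
= 15


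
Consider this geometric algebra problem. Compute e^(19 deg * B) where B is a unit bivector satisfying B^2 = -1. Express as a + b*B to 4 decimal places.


For a unit bivector B with B^2 = -1, the exponential series gives
e^(theta*B) = cos(theta) + sin(theta)*B (the GA analogue of Euler's formula).
theta = 19 degrees = 0.331613 rad
cos(19 deg) = 0.9455
sin(19 deg) = 0.3256
exp(theta*B) = 0.9455 + 0.3256*B


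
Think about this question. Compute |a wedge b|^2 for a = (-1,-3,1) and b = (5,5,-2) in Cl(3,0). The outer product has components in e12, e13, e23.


a wedge b = (a1*b2 - a2*b1)*e12 + (a1*b3 - a3*b1)*e13 + (a2*b3 - a3*b2)*e23
e12 coeff: (-1)*5 - (-3)*5 = -5 - (-15) = 10
e13 coeff: (-1)*(-2) - 1*5 = 2 - 5 = -3
e23 coeff: (-3)*(-2) - 1*5 = 6 - 5 = 1
|a wedge b|^2 = 10^2 + (-3)^2 + 1^2
= 100 + 9 + 1
= 110


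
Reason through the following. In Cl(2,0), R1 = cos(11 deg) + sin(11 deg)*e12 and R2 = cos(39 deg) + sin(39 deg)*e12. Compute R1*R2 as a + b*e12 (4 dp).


Same-plane rotors commute and their half-angles add:
R1*R2 = cos(a1 + a2) + sin(a1 + a2)*e12.
a1 + a2 = 11 + 39 = 50 deg
cos(50 deg) = 0.6428
sin(50 deg) = 0.7660
R1*R2 = 0.6428 + 0.7660*e12


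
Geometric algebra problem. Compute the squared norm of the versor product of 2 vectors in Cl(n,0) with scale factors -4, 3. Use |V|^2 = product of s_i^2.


Each vector v_i has |v_i|^2 = s_i^2
Squared scales: (-4)^2 = 16, 3^2 = 9
|V|^2 = 16 * 9
= 144


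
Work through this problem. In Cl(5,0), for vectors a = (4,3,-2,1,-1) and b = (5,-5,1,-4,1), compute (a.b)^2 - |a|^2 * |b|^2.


a . b = 4*5 + 3*(-5) + (-2)*1 + 1*(-4) + (-1)*1
= 20 + (-15) + (-2) + (-4) + (-1) = -2
|a|^2 = 4^2 + 3^2 + (-2)^2 + 1^2 + (-1)^2 = 31
|b|^2 = 5^2 + (-5)^2 + 1^2 + (-4)^2 + 1^2 = 68
(a.b)^2 = (-2)^2 = 4
|a|^2 * |b|^2 = 31 * 68 = 2108
Result = 4 - 2108 = -2104


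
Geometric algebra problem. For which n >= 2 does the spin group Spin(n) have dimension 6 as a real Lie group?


dim Spin(n) = dim so(n) = n(n-1)/2.
Solve n(n-1)/2 = 6, i.e. n^2 - n - 12 = 0.
Discriminant = 1 + 8*6 = 49
n = (1 + sqrt(49))/2 = (1 + 7)/2 = 4


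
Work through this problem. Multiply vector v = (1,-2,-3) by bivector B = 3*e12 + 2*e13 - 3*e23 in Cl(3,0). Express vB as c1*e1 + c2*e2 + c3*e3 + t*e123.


vB has grade-1 (vector) and grade-3 (trivector) parts: vB = (v _| B) + (v ^ B).
Vector part <vB>_1:
  e1: -v2*b12 - v3*b13 = -(-2)*(3) - (-3)*(2) = 12
  e2: v1*b12 - v3*b23 = (1)*(3) - (-3)*(-3) = -6
  e3: v1*b13 + v2*b23 = (1)*(2) + (-2)*(-3) = 8
Trivector part <vB>_3:
  e123: v1*b23 - v2*b13 + v3*b12 = (1)*(-3) - (-2)*(2) + (-3)*(3) = -8
vB = 12*e1 - 6*e2 + 8*e3 - 8*e123


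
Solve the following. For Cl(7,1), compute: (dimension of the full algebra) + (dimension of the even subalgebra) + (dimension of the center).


n = 7 + 1 = 8
Total dim = 2^8 = 256
Even subalgebra dim = 2^7 = 128
n is even, so center dim = 1
Sum = 256 + 128 + 1 = 385


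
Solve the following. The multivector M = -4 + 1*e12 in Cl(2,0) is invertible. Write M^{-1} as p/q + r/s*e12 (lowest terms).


M = -4 + 1*e12, where e12^2 = -1.
Since M commutes with its reverse ~M = a - b*e12, M * ~M = a^2 - b^2*e12^2 = a^2 + b^2.
So M^{-1} = ~M / (a^2 + b^2) = (a - b*e12)/(a^2 + b^2).
a^2 + b^2 = 16 + 1 = 17
Scalar part = -4/17 = -4/17
Bivector coeff = -1/17 = -1/17
M^{-1} = -4/17 - 1/17*e12


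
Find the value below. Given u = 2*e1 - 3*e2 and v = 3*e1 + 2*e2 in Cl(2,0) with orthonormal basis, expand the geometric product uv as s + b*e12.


Expand: (2*e1 - 3*e2)(3*e1 + 2*e2)
= 2*3*e1e1 + 2*2*e1e2 + (-3)*3*e2e1 + (-3)*2*e2e2
Using e1^2 = e2^2 = 1, e2e1 = -e1e2:
Scalar part s = 2*3 + (-3)*2 = 6 + (-6) = 0
Bivector part b = 2*2 - (-3)*3 = 4 - (-9) = 13
uv = 0 + 13*e12


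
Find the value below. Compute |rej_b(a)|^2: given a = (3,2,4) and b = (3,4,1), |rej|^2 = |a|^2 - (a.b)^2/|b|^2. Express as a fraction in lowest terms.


|a|^2 = 3^2 + 2^2 + 4^2 = 29
|b|^2 = 3^2 + 4^2 + 1^2 = 26
a . b = 3*3 + 2*4 + 4*1 = 21
(a.b)^2 = 21^2 = 441
|rej|^2 = 29 - 441/26
= (754 - 441)/26
= 313/26
In lowest terms: 313/26


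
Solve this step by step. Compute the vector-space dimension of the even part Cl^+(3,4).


Even subalgebra dimension = 2^(n-1)
n = 3 + 4 = 7
2^(7 - 1) = 2^6 = 64
Verification: sum of C(7,k) for even k = 1 + 21 + 35 + 7 = 64
Result = 64


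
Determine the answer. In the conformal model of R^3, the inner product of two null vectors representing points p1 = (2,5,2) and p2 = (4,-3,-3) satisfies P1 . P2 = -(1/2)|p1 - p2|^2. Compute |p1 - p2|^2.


p1 - p2 = (-2, 8, 5)
|p1 - p2|^2 = (-2)^2 + 8^2 + 5^2
= 4 + 64 + 25
= 93


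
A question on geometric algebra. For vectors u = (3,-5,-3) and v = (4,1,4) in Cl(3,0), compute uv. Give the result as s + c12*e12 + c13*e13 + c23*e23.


In Cl(3,0): e_i^2 = 1, e_ie_j = -e_je_i for i != j.
Scalar part = u . v = 3*4 + (-5)*1 + (-3)*4
= 12 + (-5) + (-12) = -5
e12 coeff = 3*1 - (-5)*4 = 3 - (-20) = 23
e13 coeff = 3*4 - (-3)*4 = 12 - (-12) = 24
e23 coeff = (-5)*4 - (-3)*1 = -20 - (-3) = -17
uv = -5 + 23*e12 + 24*e13 - 17*e23


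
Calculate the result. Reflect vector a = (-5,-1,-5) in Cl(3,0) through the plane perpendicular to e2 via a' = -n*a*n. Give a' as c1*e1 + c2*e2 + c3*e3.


Reflection formula: a' = -n*a*n, with n = e2 (unit vector, n^2 = 1).
For reflection through hyperplane perp to e2:
The component along e2 flips sign, others stay.
a = (-5, -1, -5)
a' = (-5, 1, -5)
a' = -5*e1 + 1*e2 - 5*e3


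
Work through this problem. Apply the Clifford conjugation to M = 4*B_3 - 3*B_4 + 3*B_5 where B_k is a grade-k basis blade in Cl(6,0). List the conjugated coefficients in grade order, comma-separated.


Clifford conjugate sign for grade k: (-1)^(k(k+1)/2)
Grade 3: (-1)^(3*4/2) = (-1)^6 = 1, coeff 4 -> 4
Grade 4: (-1)^(4*5/2) = (-1)^10 = 1, coeff -3 -> -3
Grade 5: (-1)^(5*6/2) = (-1)^15 = -1, coeff 3 -> -3
Conjugated coefficients: 4, -3, -3


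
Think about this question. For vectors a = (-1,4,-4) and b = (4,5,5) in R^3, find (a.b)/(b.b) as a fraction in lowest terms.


Projection coefficient = (a . b) / (b . b)
a . b = (-1)*4 + 4*5 + (-4)*5
= -4 + 20 + (-20) = -4
b . b = 4^2 + 5^2 + 5^2
= 16 + 25 + 25 = 66
Coefficient = -4/66
In lowest terms: -2/33


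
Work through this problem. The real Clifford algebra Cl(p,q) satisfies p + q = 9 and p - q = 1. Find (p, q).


We need p + q = 9 and p - q = 1.
Adding: 2p = 9 + 1 = 10, so p = 5.
Then q = 9 - 5 = 4.
(p, q) = (5, 4)


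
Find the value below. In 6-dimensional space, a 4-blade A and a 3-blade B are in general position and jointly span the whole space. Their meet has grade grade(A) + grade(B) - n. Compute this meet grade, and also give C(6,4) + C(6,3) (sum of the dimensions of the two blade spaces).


Meet grade = grade(A) + grade(B) - n
= 4 + 3 - 6 = 1
C(6,4) = 15
C(6,3) = 20
dim_A + dim_B = 15 + 20 = 35


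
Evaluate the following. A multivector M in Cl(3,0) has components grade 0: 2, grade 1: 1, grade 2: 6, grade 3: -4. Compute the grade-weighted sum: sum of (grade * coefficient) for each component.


Grade-weighted sum = sum of grade_k * coefficient_k
0*2 = 0
1*1 = 1
2*6 = 12
3*(-4) = -12
Total = 0 + 1 + 12 + (-12) = 1


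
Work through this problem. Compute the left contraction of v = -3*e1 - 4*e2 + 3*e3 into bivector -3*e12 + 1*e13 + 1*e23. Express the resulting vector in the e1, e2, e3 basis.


Left contraction v _| B = <vB>_1 (grade-1 part of the geometric product vB).
Using e1_|e12 = e2, e2_|e12 = -e1, e1_|e13 = e3, e3_|e13 = -e1, e2_|e23 = e3, e3_|e23 = -e2:
e1 coeff: -v2*b12 - v3*b13 = -(-4)*(-3) - (3)*(1) = -15
e2 coeff: v1*b12 - v3*b23 = (-3)*(-3) - (3)*(1) = 6
e3 coeff: v1*b13 + v2*b23 = (-3)*(1) + (-4)*(1) = -7
v _| B = -15*e1 + 6*e2 - 7*e3


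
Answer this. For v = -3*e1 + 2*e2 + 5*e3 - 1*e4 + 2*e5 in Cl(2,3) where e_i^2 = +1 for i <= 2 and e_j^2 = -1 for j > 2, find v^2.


v^2 = sum of c_i^2 * e_i^2
Positive signature terms (e_i^2 = +1): (-3)^2 + 2^2 = 13
Negative signature terms (e_j^2 = -1): 5^2 + (-1)^2 + 2^2 = 30
v^2 = 13 - 30 = -17


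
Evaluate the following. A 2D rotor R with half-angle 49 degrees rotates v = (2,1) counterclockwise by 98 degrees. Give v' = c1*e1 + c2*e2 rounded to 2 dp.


Rotor R = cos(49deg) - sin(49deg)*e12
Rotation angle theta = 2 * 49 = 98 degrees
v' = R*v*~R rotates v by theta.
cos(98deg) = -0.1392, sin(98deg) = 0.9903
v'_1 = 2*cos(98deg) - 1*sin(98deg)
= 2*(-0.1392) - 1*0.9903
= -1.27
v'_2 = 2*sin(98deg) + 1*cos(98deg)
= 2*0.9903 + 1*(-0.1392)
= 1.84
v' = -1.27*e1 + 1.84*e2


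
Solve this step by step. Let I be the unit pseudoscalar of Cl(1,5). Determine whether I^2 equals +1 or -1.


The pseudoscalar I = e1...e_n (product of all n generators) of Cl(p,q) satisfies I^2 = (-1)^(q + n(n-1)/2).
p = 1, q = 5, n = p + q = 6
n(n-1)/2 = 6 * 5 / 2 = 15
Exponent = q + n(n-1)/2 = 5 + 15 = 20
I^2 = (-1)^20 = +1


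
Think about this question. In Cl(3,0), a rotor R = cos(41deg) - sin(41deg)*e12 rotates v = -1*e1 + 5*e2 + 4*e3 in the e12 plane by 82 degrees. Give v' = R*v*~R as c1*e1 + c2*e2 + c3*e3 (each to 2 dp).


Rotor R = cos(41deg) - sin(41deg)*e12
Rotation angle theta = 2 * 41 = 82 degrees in the e12 plane (e1 -> e2).
The component perpendicular to the plane (e3) is invariant: v'_3 = v3 = 4.00
cos(82deg) = 0.1392, sin(82deg) = 0.9903
v'_1 = v1*cos(theta) - v2*sin(theta) = -1*0.1392 - 5*0.9903 = -5.09
v'_2 = v1*sin(theta) + v2*cos(theta) = -1*0.9903 + 5*0.1392 = -0.29
v' = -5.09*e1 - 0.29*e2 + 4.00*e3


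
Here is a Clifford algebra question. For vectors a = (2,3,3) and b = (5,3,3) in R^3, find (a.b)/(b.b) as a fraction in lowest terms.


Projection coefficient = (a . b) / (b . b)
a . b = 2*5 + 3*3 + 3*3
= 10 + 9 + 9 = 28
b . b = 5^2 + 3^2 + 3^2
= 25 + 9 + 9 = 43
Coefficient = 28/43
In lowest terms: 28/43


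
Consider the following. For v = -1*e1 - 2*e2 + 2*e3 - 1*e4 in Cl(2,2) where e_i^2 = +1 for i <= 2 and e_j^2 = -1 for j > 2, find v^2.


v^2 = sum of c_i^2 * e_i^2
Positive signature terms (e_i^2 = +1): (-1)^2 + (-2)^2 = 5
Negative signature terms (e_j^2 = -1): 2^2 + (-1)^2 = 5
v^2 = 5 - 5 = 0


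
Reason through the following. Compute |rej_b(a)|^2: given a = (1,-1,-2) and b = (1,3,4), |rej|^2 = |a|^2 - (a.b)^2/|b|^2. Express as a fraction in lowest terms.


|a|^2 = 1^2 + (-1)^2 + (-2)^2 = 6
|b|^2 = 1^2 + 3^2 + 4^2 = 26
a . b = 1*1 + (-1)*3 + (-2)*4 = -10
(a.b)^2 = (-10)^2 = 100
|rej|^2 = 6 - 100/26
= (156 - 100)/26
= 56/26
In lowest terms: 28/13


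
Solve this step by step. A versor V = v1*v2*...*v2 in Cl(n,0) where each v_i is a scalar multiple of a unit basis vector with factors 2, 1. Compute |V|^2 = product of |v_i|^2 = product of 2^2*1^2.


Each vector v_i has |v_i|^2 = s_i^2
Squared scales: 2^2 = 4, 1^2 = 1
|V|^2 = 4 * 1
= 4


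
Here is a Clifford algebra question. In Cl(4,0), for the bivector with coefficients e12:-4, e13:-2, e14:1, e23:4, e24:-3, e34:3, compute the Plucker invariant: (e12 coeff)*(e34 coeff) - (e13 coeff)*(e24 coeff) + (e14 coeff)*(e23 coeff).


Plucker relation: af - be + cd
a*f = (-4)*3 = -12
b*e = (-2)*(-3) = 6
c*d = 1*4 = 4
af - be + cd = -12 - 6 + 4
= -14


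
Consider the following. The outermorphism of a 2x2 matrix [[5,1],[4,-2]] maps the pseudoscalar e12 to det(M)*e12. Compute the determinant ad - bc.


The outermorphism of a linear map f sends e1^e2 to f(e1)^f(e2).
f(e1) = 5*e1 + 4*e2
f(e2) = 1*e1 - 2*e2
f(e1) ^ f(e2) = (5*e1 + 4*e2) ^ (1*e1 - 2*e2)
= 5*(-2)*e12 + 4*1*e21
= (-10 - 4)*e12
= -14*e12
Coefficient = -14


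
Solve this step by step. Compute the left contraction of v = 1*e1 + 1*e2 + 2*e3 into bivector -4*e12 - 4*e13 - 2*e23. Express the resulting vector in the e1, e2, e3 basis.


Left contraction v _| B = <vB>_1 (grade-1 part of the geometric product vB).
Using e1_|e12 = e2, e2_|e12 = -e1, e1_|e13 = e3, e3_|e13 = -e1, e2_|e23 = e3, e3_|e23 = -e2:
e1 coeff: -v2*b12 - v3*b13 = -(1)*(-4) - (2)*(-4) = 12
e2 coeff: v1*b12 - v3*b23 = (1)*(-4) - (2)*(-2) = 0
e3 coeff: v1*b13 + v2*b23 = (1)*(-4) + (1)*(-2) = -6
v _| B = 12*e1 + 0*e2 - 6*e3


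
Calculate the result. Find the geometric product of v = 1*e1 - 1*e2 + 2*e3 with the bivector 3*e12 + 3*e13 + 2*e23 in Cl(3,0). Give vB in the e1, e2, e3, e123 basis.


vB has grade-1 (vector) and grade-3 (trivector) parts: vB = (v _| B) + (v ^ B).
Vector part <vB>_1:
  e1: -v2*b12 - v3*b13 = -(-1)*(3) - (2)*(3) = -3
  e2: v1*b12 - v3*b23 = (1)*(3) - (2)*(2) = -1
  e3: v1*b13 + v2*b23 = (1)*(3) + (-1)*(2) = 1
Trivector part <vB>_3:
  e123: v1*b23 - v2*b13 + v3*b12 = (1)*(2) - (-1)*(3) + (2)*(3) = 11
vB = -3*e1 - 1*e2 + 1*e3 + 11*e123


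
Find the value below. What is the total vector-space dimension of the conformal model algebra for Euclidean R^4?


The conformal model of R^4 uses Cl(5,1): the 4 Euclidean generators plus two extra orthogonal generators e+ (e+^2 = +1) and e- (e-^2 = -1), from which the null vectors e0, einf are built.
Number of generators m = 4 + 2 = 6.
dim Cl(p,q) = 2^m = 2^6 = 64


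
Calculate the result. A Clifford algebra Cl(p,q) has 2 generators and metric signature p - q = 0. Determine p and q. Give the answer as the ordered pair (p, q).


We need p + q = 2 and p - q = 0.
Adding: 2p = 2 + 0 = 2, so p = 1.
Then q = 2 - 1 = 1.
(p, q) = (1, 1)


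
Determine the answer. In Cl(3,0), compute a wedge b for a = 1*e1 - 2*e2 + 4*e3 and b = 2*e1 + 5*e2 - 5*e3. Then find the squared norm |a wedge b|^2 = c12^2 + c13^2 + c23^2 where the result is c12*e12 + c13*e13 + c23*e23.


a wedge b = (a1*b2 - a2*b1)*e12 + (a1*b3 - a3*b1)*e13 + (a2*b3 - a3*b2)*e23
e12 coeff: 1*5 - (-2)*2 = 5 - (-4) = 9
e13 coeff: 1*(-5) - 4*2 = -5 - 8 = -13
e23 coeff: (-2)*(-5) - 4*5 = 10 - 20 = -10
|a wedge b|^2 = 9^2 + (-13)^2 + (-10)^2
= 81 + 169 + 100
= 350


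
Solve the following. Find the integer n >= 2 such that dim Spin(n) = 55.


dim Spin(n) = dim so(n) = n(n-1)/2.
Solve n(n-1)/2 = 55, i.e. n^2 - n - 110 = 0.
Discriminant = 1 + 8*55 = 441
n = (1 + sqrt(441))/2 = (1 + 21)/2 = 11


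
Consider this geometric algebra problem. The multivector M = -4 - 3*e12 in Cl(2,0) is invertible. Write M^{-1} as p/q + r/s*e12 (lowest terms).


M = -4 - 3*e12, where e12^2 = -1.
Since M commutes with its reverse ~M = a - b*e12, M * ~M = a^2 - b^2*e12^2 = a^2 + b^2.
So M^{-1} = ~M / (a^2 + b^2) = (a - b*e12)/(a^2 + b^2).
a^2 + b^2 = 16 + 9 = 25
Scalar part = -4/25 = -4/25
Bivector coeff = 3/25 = 3/25
M^{-1} = -4/25 + 3/25*e12


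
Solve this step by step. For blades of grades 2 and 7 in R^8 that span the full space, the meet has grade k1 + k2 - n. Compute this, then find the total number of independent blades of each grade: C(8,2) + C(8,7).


Meet grade = grade(A) + grade(B) - n
= 2 + 7 - 8 = 1
C(8,2) = 28
C(8,7) = 8
dim_A + dim_B = 28 + 8 = 36


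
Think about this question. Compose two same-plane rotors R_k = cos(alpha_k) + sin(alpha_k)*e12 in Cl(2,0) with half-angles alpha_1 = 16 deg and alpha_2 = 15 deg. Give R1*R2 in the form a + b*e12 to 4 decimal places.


Same-plane rotors commute and their half-angles add:
R1*R2 = cos(a1 + a2) + sin(a1 + a2)*e12.
a1 + a2 = 16 + 15 = 31 deg
cos(31 deg) = 0.8572
sin(31 deg) = 0.5150
R1*R2 = 0.8572 + 0.5150*e12


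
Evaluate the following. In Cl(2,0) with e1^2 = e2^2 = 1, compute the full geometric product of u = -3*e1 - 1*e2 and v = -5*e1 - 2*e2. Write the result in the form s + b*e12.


Expand: (-3*e1 - 1*e2)(-5*e1 - 2*e2)
= (-3)*(-5)*e1e1 + (-3)*(-2)*e1e2 + (-1)*(-5)*e2e1 + (-1)*(-2)*e2e2
Using e1^2 = e2^2 = 1, e2e1 = -e1e2:
Scalar part s = (-3)*(-5) + (-1)*(-2) = 15 + 2 = 17
Bivector part b = (-3)*(-2) - (-1)*(-5) = 6 - 5 = 1
uv = 17 + 1*e12


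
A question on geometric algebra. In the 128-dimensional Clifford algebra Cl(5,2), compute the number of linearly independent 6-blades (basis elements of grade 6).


Number of grade-k basis blades in Cl(p,q) with n = p + q is C(n, k).
n = 5 + 2 = 7
C(7, 6) = 7! / (6! * 1!)
= 5040 / (720 * 1)
= 7


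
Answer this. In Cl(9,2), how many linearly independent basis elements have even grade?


Even subalgebra dimension = 2^(n-1)
n = 9 + 2 = 11
2^(11 - 1) = 2^10 = 1024
Verification: sum of C(11,k) for even k = 1 + 55 + 330 + 462 + 165 + 11 = 1024
Result = 1024


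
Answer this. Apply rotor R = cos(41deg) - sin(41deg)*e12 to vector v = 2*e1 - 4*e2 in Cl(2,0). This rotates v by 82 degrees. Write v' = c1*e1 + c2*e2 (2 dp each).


Rotor R = cos(41deg) - sin(41deg)*e12
Rotation angle theta = 2 * 41 = 82 degrees
v' = R*v*~R rotates v by theta.
cos(82deg) = 0.1392, sin(82deg) = 0.9903
v'_1 = 2*cos(82deg) - (-4)*sin(82deg)
= 2*0.1392 - (-4)*0.9903
= 4.24
v'_2 = 2*sin(82deg) + (-4)*cos(82deg)
= 2*0.9903 + (-4)*0.1392
= 1.42
v' = 4.24*e1 + 1.42*e2


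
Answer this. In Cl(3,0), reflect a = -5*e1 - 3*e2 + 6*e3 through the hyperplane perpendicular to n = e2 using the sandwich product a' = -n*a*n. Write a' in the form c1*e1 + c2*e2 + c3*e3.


Reflection formula: a' = -n*a*n, with n = e2 (unit vector, n^2 = 1).
For reflection through hyperplane perp to e2:
The component along e2 flips sign, others stay.
a = (-5, -3, 6)
a' = (-5, 3, 6)
a' = -5*e1 + 3*e2 + 6*e3


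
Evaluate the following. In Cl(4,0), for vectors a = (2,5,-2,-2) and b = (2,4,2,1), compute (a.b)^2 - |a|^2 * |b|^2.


a . b = 2*2 + 5*4 + (-2)*2 + (-2)*1
= 4 + 20 + (-4) + (-2) = 18
|a|^2 = 2^2 + 5^2 + (-2)^2 + (-2)^2 = 37
|b|^2 = 2^2 + 4^2 + 2^2 + 1^2 = 25
(a.b)^2 = 18^2 = 324
|a|^2 * |b|^2 = 37 * 25 = 925
Result = 324 - 925 = -601


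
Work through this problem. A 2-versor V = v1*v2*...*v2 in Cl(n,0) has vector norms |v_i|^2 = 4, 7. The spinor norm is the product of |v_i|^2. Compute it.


Spinor norm N(V) = |v1|^2 * |v2|^2 * ... * |v2|^2
= 4 * 7
Running product: 4, 28
N(V) = 28


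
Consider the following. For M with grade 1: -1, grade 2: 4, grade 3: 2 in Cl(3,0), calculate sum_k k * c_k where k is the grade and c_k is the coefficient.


Grade-weighted sum = sum of grade_k * coefficient_k
1*(-1) = -1
2*4 = 8
3*2 = 6
Total = -1 + 8 + 6 = 13


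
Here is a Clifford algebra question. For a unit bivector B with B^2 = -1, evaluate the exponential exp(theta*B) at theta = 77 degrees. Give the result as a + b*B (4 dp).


For a unit bivector B with B^2 = -1, the exponential series gives
e^(theta*B) = cos(theta) + sin(theta)*B (the GA analogue of Euler's formula).
theta = 77 degrees = 1.343904 rad
cos(77 deg) = 0.2250
sin(77 deg) = 0.9744
exp(theta*B) = 0.2250 + 0.9744*B


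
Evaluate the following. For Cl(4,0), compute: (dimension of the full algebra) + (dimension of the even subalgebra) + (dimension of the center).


n = 4 + 0 = 4
Total dim = 2^4 = 16
Even subalgebra dim = 2^3 = 8
n is even, so center dim = 1
Sum = 16 + 8 + 1 = 25


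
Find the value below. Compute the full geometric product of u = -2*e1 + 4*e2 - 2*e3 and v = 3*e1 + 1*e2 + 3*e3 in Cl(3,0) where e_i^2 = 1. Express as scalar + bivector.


In Cl(3,0): e_i^2 = 1, e_ie_j = -e_je_i for i != j.
Scalar part = u . v = (-2)*3 + 4*1 + (-2)*3
= -6 + 4 + (-6) = -8
e12 coeff = (-2)*1 - 4*3 = -2 - 12 = -14
e13 coeff = (-2)*3 - (-2)*3 = -6 - (-6) = 0
e23 coeff = 4*3 - (-2)*1 = 12 - (-2) = 14
uv = -8 - 14*e12 + 0*e13 + 14*e23


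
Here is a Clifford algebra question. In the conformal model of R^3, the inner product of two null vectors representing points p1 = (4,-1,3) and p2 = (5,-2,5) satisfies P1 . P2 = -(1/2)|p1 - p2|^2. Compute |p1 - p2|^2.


p1 - p2 = (-1, 1, -2)
|p1 - p2|^2 = (-1)^2 + 1^2 + (-2)^2
= 1 + 1 + 4
= 6


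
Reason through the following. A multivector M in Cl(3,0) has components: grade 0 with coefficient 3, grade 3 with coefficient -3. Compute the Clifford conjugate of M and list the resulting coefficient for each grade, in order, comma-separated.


Clifford conjugate sign for grade k: (-1)^(k(k+1)/2)
Grade 0: (-1)^(0*1/2) = (-1)^0 = 1, coeff 3 -> 3
Grade 3: (-1)^(3*4/2) = (-1)^6 = 1, coeff -3 -> -3
Conjugated coefficients: 3, -3


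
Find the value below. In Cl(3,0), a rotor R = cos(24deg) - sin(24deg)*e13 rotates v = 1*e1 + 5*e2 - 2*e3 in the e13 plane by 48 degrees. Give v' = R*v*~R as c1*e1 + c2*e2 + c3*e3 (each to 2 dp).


Rotor R = cos(24deg) - sin(24deg)*e13
Rotation angle theta = 2 * 24 = 48 degrees in the e13 plane (e1 -> e3).
The component perpendicular to the plane (e2) is invariant: v'_2 = v2 = 5.00
cos(48deg) = 0.6691, sin(48deg) = 0.7431
v'_1 = v1*cos(theta) - v3*sin(theta) = 1*0.6691 - (-2)*0.7431 = 2.16
v'_3 = v1*sin(theta) + v3*cos(theta) = 1*0.7431 + (-2)*0.6691 = -0.60
v' = 2.16*e1 + 5.00*e2 - 0.60*e3


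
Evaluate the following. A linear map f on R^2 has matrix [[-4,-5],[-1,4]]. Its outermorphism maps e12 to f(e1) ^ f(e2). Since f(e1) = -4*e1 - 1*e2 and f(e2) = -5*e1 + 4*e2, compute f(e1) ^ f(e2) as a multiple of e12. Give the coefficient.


The outermorphism of a linear map f sends e1^e2 to f(e1)^f(e2).
f(e1) = -4*e1 - 1*e2
f(e2) = -5*e1 + 4*e2
f(e1) ^ f(e2) = (-4*e1 - 1*e2) ^ (-5*e1 + 4*e2)
= (-4)*4*e12 + (-1)*(-5)*e21
= (-16 - 5)*e12
= -21*e12
Coefficient = -21


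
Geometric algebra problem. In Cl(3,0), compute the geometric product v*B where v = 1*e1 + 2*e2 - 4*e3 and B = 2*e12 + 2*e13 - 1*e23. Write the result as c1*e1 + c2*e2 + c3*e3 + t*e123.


vB has grade-1 (vector) and grade-3 (trivector) parts: vB = (v _| B) + (v ^ B).
Vector part <vB>_1:
  e1: -v2*b12 - v3*b13 = -(2)*(2) - (-4)*(2) = 4
  e2: v1*b12 - v3*b23 = (1)*(2) - (-4)*(-1) = -2
  e3: v1*b13 + v2*b23 = (1)*(2) + (2)*(-1) = 0
Trivector part <vB>_3:
  e123: v1*b23 - v2*b13 + v3*b12 = (1)*(-1) - (2)*(2) + (-4)*(2) = -13
vB = 4*e1 - 2*e2 + 0*e3 - 13*e123


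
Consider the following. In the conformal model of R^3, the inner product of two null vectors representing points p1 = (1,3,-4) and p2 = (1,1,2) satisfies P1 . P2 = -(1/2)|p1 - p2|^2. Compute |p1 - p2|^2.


p1 - p2 = (0, 2, -6)
|p1 - p2|^2 = 0^2 + 2^2 + (-6)^2
= 0 + 4 + 36
= 40


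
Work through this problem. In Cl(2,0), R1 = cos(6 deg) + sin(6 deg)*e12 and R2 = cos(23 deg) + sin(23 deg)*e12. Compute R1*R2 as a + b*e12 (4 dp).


Same-plane rotors commute and their half-angles add:
R1*R2 = cos(a1 + a2) + sin(a1 + a2)*e12.
a1 + a2 = 6 + 23 = 29 deg
cos(29 deg) = 0.8746
sin(29 deg) = 0.4848
R1*R2 = 0.8746 + 0.4848*e12


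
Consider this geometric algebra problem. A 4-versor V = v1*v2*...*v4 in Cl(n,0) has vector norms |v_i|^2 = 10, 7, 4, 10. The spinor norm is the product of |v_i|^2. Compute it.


Spinor norm N(V) = |v1|^2 * |v2|^2 * ... * |v4|^2
= 10 * 7 * 4 * 10
Running product: 10, 70, 280, 2800
N(V) = 2800


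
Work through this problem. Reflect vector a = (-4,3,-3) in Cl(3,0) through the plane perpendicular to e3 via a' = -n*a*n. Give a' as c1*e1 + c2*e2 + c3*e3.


Reflection formula: a' = -n*a*n, with n = e3 (unit vector, n^2 = 1).
For reflection through hyperplane perp to e3:
The component along e3 flips sign, others stay.
a = (-4, 3, -3)
a' = (-4, 3, 3)
a' = -4*e1 + 3*e2 + 3*e3


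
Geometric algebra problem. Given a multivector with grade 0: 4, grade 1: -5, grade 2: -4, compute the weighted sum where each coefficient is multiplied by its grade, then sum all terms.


Grade-weighted sum = sum of grade_k * coefficient_k
0*4 = 0
1*(-5) = -5
2*(-4) = -8
Total = 0 + (-5) + (-8) = -13


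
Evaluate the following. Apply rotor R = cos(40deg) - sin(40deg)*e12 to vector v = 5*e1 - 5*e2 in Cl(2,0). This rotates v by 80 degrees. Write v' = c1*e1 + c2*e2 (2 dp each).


Rotor R = cos(40deg) - sin(40deg)*e12
Rotation angle theta = 2 * 40 = 80 degrees
v' = R*v*~R rotates v by theta.
cos(80deg) = 0.1736, sin(80deg) = 0.9848
v'_1 = 5*cos(80deg) - (-5)*sin(80deg)
= 5*0.1736 - (-5)*0.9848
= 5.79
v'_2 = 5*sin(80deg) + (-5)*cos(80deg)
= 5*0.9848 + (-5)*0.1736
= 4.06
v' = 5.79*e1 + 4.06*e2


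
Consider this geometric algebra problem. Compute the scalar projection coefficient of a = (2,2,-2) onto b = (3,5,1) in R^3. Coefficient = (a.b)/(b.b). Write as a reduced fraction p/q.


Projection coefficient = (a . b) / (b . b)
a . b = 2*3 + 2*5 + (-2)*1
= 6 + 10 + (-2) = 14
b . b = 3^2 + 5^2 + 1^2
= 9 + 25 + 1 = 35
Coefficient = 14/35
In lowest terms: 2/5


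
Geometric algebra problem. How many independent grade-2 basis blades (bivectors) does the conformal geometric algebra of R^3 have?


The conformal model of R^3 uses Cl(4,1) with m = 3 + 2 = 5 generators.
Number of grade-2 blades = C(m, 2) = C(5, 2)
= 5*4/2 = 10


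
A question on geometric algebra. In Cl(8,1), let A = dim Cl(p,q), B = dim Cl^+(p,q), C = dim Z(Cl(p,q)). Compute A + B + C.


n = 8 + 1 = 9
Total dim = 2^9 = 512
Even subalgebra dim = 2^8 = 256
n is odd, so center dim = 2
Sum = 512 + 256 + 2 = 770


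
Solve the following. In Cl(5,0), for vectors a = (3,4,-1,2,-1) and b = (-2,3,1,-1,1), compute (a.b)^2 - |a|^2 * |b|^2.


a . b = 3*(-2) + 4*3 + (-1)*1 + 2*(-1) + (-1)*1
= -6 + 12 + (-1) + (-2) + (-1) = 2
|a|^2 = 3^2 + 4^2 + (-1)^2 + 2^2 + (-1)^2 = 31
|b|^2 = (-2)^2 + 3^2 + 1^2 + (-1)^2 + 1^2 = 16
(a.b)^2 = 2^2 = 4
|a|^2 * |b|^2 = 31 * 16 = 496
Result = 4 - 496 = -492


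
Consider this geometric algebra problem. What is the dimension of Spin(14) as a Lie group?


Spin(n) double-covers SO(n); both have Lie algebra so(n) of dimension n(n-1)/2.
n = 14
n(n-1) = 14 * 13 = 182
dim Spin(14) = 182/2 = 91


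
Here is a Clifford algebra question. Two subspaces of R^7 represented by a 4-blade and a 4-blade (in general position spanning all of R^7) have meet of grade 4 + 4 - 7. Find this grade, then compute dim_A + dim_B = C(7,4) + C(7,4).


Meet grade = grade(A) + grade(B) - n
= 4 + 4 - 7 = 1
C(7,4) = 35
C(7,4) = 35
dim_A + dim_B = 35 + 35 = 70


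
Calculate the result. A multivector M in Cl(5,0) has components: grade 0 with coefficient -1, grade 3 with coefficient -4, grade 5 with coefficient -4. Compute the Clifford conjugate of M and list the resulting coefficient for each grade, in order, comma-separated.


Clifford conjugate sign for grade k: (-1)^(k(k+1)/2)
Grade 0: (-1)^(0*1/2) = (-1)^0 = 1, coeff -1 -> -1
Grade 3: (-1)^(3*4/2) = (-1)^6 = 1, coeff -4 -> -4
Grade 5: (-1)^(5*6/2) = (-1)^15 = -1, coeff -4 -> 4
Conjugated coefficients: -1, -4, 4


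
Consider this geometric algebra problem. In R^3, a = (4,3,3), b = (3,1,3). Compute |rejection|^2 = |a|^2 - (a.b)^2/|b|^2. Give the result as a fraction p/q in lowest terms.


|a|^2 = 4^2 + 3^2 + 3^2 = 34
|b|^2 = 3^2 + 1^2 + 3^2 = 19
a . b = 4*3 + 3*1 + 3*3 = 24
(a.b)^2 = 24^2 = 576
|rej|^2 = 34 - 576/19
= (646 - 576)/19
= 70/19
In lowest terms: 70/19


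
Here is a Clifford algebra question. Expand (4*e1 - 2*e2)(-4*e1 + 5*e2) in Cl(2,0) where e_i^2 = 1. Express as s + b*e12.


Expand: (4*e1 - 2*e2)(-4*e1 + 5*e2)
= 4*(-4)*e1e1 + 4*5*e1e2 + (-2)*(-4)*e2e1 + (-2)*5*e2e2
Using e1^2 = e2^2 = 1, e2e1 = -e1e2:
Scalar part s = 4*(-4) + (-2)*5 = -16 + (-10) = -26
Bivector part b = 4*5 - (-2)*(-4) = 20 - 8 = 12
uv = -26 + 12*e12


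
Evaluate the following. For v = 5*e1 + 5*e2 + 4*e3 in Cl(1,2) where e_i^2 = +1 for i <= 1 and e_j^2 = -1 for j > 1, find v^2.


v^2 = sum of c_i^2 * e_i^2
Positive signature terms (e_i^2 = +1): 5^2 = 25
Negative signature terms (e_j^2 = -1): 5^2 + 4^2 = 41
v^2 = 25 - 41 = -16


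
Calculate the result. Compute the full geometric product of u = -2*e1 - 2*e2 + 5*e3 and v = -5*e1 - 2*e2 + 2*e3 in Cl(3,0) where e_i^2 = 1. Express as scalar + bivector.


In Cl(3,0): e_i^2 = 1, e_ie_j = -e_je_i for i != j.
Scalar part = u . v = (-2)*(-5) + (-2)*(-2) + 5*2
= 10 + 4 + 10 = 24
e12 coeff = (-2)*(-2) - (-2)*(-5) = 4 - 10 = -6
e13 coeff = (-2)*2 - 5*(-5) = -4 - (-25) = 21
e23 coeff = (-2)*2 - 5*(-2) = -4 - (-10) = 6
uv = 24 - 6*e12 + 21*e13 + 6*e23


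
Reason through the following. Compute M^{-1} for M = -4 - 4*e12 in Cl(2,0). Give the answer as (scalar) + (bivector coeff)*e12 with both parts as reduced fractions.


M = -4 - 4*e12, where e12^2 = -1.
Since M commutes with its reverse ~M = a - b*e12, M * ~M = a^2 - b^2*e12^2 = a^2 + b^2.
So M^{-1} = ~M / (a^2 + b^2) = (a - b*e12)/(a^2 + b^2).
a^2 + b^2 = 16 + 16 = 32
Scalar part = -4/32 = -1/8
Bivector coeff = 4/32 = 1/8
M^{-1} = -1/8 + 1/8*e12


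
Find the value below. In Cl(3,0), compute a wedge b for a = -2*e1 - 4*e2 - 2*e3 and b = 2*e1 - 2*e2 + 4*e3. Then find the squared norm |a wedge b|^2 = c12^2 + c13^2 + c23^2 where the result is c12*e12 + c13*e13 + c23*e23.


a wedge b = (a1*b2 - a2*b1)*e12 + (a1*b3 - a3*b1)*e13 + (a2*b3 - a3*b2)*e23
e12 coeff: (-2)*(-2) - (-4)*2 = 4 - (-8) = 12
e13 coeff: (-2)*4 - (-2)*2 = -8 - (-4) = -4
e23 coeff: (-4)*4 - (-2)*(-2) = -16 - 4 = -20
|a wedge b|^2 = 12^2 + (-4)^2 + (-20)^2
= 144 + 16 + 400
= 560


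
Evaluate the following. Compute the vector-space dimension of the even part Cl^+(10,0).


Even subalgebra dimension = 2^(n-1)
n = 10 + 0 = 10
2^(10 - 1) = 2^9 = 512
Verification: sum of C(10,k) for even k = 1 + 45 + 210 + 210 + 45 + 1 = 512
Result = 512


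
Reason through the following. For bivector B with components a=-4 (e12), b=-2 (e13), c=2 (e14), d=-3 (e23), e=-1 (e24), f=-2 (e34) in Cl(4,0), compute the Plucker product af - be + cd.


Plucker relation: af - be + cd
a*f = (-4)*(-2) = 8
b*e = (-2)*(-1) = 2
c*d = 2*(-3) = -6
af - be + cd = 8 - 2 + (-6)
= 0


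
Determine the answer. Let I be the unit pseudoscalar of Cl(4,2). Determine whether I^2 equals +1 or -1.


The pseudoscalar I = e1...e_n (product of all n generators) of Cl(p,q) satisfies I^2 = (-1)^(q + n(n-1)/2).
p = 4, q = 2, n = p + q = 6
n(n-1)/2 = 6 * 5 / 2 = 15
Exponent = q + n(n-1)/2 = 2 + 15 = 17
I^2 = (-1)^17 = -1


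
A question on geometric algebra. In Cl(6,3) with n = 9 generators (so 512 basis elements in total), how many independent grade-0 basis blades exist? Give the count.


Number of grade-k basis blades in Cl(p,q) with n = p + q is C(n, k).
n = 6 + 3 = 9
C(9, 0) = 9! / (0! * 9!)
= 362880 / (1 * 362880)
= 1


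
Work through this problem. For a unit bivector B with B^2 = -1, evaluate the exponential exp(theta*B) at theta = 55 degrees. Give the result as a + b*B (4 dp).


For a unit bivector B with B^2 = -1, the exponential series gives
e^(theta*B) = cos(theta) + sin(theta)*B (the GA analogue of Euler's formula).
theta = 55 degrees = 0.959931 rad
cos(55 deg) = 0.5736
sin(55 deg) = 0.8192
exp(theta*B) = 0.5736 + 0.8192*B


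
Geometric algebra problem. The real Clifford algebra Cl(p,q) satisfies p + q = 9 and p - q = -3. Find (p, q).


We need p + q = 9 and p - q = -3.
Adding: 2p = 9 + (-3) = 6, so p = 3.
Then q = 9 - 3 = 6.
(p, q) = (3, 6)


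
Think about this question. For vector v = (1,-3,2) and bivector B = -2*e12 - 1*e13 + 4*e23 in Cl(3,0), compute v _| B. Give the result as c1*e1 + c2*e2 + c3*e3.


Left contraction v _| B = <vB>_1 (grade-1 part of the geometric product vB).
Using e1_|e12 = e2, e2_|e12 = -e1, e1_|e13 = e3, e3_|e13 = -e1, e2_|e23 = e3, e3_|e23 = -e2:
e1 coeff: -v2*b12 - v3*b13 = -(-3)*(-2) - (2)*(-1) = -4
e2 coeff: v1*b12 - v3*b23 = (1)*(-2) - (2)*(4) = -10
e3 coeff: v1*b13 + v2*b23 = (1)*(-1) + (-3)*(4) = -13
v _| B = -4*e1 - 10*e2 - 13*e3


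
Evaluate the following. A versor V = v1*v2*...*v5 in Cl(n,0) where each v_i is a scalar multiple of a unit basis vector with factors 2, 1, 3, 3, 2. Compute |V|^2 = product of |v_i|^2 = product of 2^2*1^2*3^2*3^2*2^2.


Each vector v_i has |v_i|^2 = s_i^2
Squared scales: 2^2 = 4, 1^2 = 1, 3^2 = 9, 3^2 = 9, 2^2 = 4
|V|^2 = 4 * 1 * 9 * 9 * 4
= 1296


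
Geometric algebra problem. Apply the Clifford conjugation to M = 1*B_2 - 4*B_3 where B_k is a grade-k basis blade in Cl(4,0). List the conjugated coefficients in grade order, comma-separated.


Clifford conjugate sign for grade k: (-1)^(k(k+1)/2)
Grade 2: (-1)^(2*3/2) = (-1)^3 = -1, coeff 1 -> -1
Grade 3: (-1)^(3*4/2) = (-1)^6 = 1, coeff -4 -> -4
Conjugated coefficients: -1, -4


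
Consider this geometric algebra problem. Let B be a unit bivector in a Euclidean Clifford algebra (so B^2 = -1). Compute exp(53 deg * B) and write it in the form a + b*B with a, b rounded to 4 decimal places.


For a unit bivector B with B^2 = -1, the exponential series gives
e^(theta*B) = cos(theta) + sin(theta)*B (the GA analogue of Euler's formula).
theta = 53 degrees = 0.925025 rad
cos(53 deg) = 0.6018
sin(53 deg) = 0.7986
exp(theta*B) = 0.6018 + 0.7986*B


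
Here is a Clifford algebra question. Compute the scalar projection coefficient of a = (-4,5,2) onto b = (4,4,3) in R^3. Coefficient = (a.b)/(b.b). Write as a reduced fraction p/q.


Projection coefficient = (a . b) / (b . b)
a . b = (-4)*4 + 5*4 + 2*3
= -16 + 20 + 6 = 10
b . b = 4^2 + 4^2 + 3^2
= 16 + 16 + 9 = 41
Coefficient = 10/41
In lowest terms: 10/41


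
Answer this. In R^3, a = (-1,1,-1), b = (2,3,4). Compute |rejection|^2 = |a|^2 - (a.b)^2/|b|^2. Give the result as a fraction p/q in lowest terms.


|a|^2 = (-1)^2 + 1^2 + (-1)^2 = 3
|b|^2 = 2^2 + 3^2 + 4^2 = 29
a . b = (-1)*2 + 1*3 + (-1)*4 = -3
(a.b)^2 = (-3)^2 = 9
|rej|^2 = 3 - 9/29
= (87 - 9)/29
= 78/29
In lowest terms: 78/29


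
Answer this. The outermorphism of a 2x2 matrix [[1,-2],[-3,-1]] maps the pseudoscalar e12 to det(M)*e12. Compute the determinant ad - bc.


The outermorphism of a linear map f sends e1^e2 to f(e1)^f(e2).
f(e1) = 1*e1 - 3*e2
f(e2) = -2*e1 - 1*e2
f(e1) ^ f(e2) = (1*e1 - 3*e2) ^ (-2*e1 - 1*e2)
= 1*(-1)*e12 + (-3)*(-2)*e21
= (-1 - 6)*e12
= -7*e12
Coefficient = -7


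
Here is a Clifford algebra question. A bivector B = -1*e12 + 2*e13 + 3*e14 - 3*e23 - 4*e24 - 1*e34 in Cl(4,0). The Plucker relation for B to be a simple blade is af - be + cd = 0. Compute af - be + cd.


Plucker relation: af - be + cd
a*f = (-1)*(-1) = 1
b*e = 2*(-4) = -8
c*d = 3*(-3) = -9
af - be + cd = 1 - (-8) + (-9)
= 0


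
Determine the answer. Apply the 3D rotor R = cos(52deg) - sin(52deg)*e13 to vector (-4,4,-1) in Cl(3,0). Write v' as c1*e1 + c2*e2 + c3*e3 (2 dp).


Rotor R = cos(52deg) - sin(52deg)*e13
Rotation angle theta = 2 * 52 = 104 degrees in the e13 plane (e1 -> e3).
The component perpendicular to the plane (e2) is invariant: v'_2 = v2 = 4.00
cos(104deg) = -0.2419, sin(104deg) = 0.9703
v'_1 = v1*cos(theta) - v3*sin(theta) = -4*(-0.2419) - (-1)*0.9703 = 1.94
v'_3 = v1*sin(theta) + v3*cos(theta) = -4*0.9703 + (-1)*(-0.2419) = -3.64
v' = 1.94*e1 + 4.00*e2 - 3.64*e3


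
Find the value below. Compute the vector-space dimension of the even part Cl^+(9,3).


Even subalgebra dimension = 2^(n-1)
n = 9 + 3 = 12
2^(12 - 1) = 2^11 = 2048
Verification: sum of C(12,k) for even k = 1 + 66 + 495 + 924 + 495 + 66 + 1 = 2048
Result = 2048


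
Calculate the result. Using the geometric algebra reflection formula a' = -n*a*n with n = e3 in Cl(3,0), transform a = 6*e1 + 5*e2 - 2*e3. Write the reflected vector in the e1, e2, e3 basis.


Reflection formula: a' = -n*a*n, with n = e3 (unit vector, n^2 = 1).
For reflection through hyperplane perp to e3:
The component along e3 flips sign, others stay.
a = (6, 5, -2)
a' = (6, 5, 2)
a' = 6*e1 + 5*e2 + 2*e3


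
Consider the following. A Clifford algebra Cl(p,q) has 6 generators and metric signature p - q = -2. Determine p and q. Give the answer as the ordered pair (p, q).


We need p + q = 6 and p - q = -2.
Adding: 2p = 6 + (-2) = 4, so p = 2.
Then q = 6 - 2 = 4.
(p, q) = (2, 4)


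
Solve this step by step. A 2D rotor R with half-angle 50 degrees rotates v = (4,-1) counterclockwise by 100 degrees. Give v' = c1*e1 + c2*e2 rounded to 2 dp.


Rotor R = cos(50deg) - sin(50deg)*e12
Rotation angle theta = 2 * 50 = 100 degrees
v' = R*v*~R rotates v by theta.
cos(100deg) = -0.1736, sin(100deg) = 0.9848
v'_1 = 4*cos(100deg) - (-1)*sin(100deg)
= 4*(-0.1736) - (-1)*0.9848
= 0.29
v'_2 = 4*sin(100deg) + (-1)*cos(100deg)
= 4*0.9848 + (-1)*(-0.1736)
= 4.11
v' = 0.29*e1 + 4.11*e2


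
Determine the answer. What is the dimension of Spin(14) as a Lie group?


Spin(n) double-covers SO(n); both have Lie algebra so(n) of dimension n(n-1)/2.
n = 14
n(n-1) = 14 * 13 = 182
dim Spin(14) = 182/2 = 91


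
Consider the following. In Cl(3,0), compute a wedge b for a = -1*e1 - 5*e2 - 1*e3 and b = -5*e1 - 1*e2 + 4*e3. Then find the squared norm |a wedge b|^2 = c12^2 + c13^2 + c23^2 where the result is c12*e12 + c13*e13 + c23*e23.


a wedge b = (a1*b2 - a2*b1)*e12 + (a1*b3 - a3*b1)*e13 + (a2*b3 - a3*b2)*e23
e12 coeff: (-1)*(-1) - (-5)*(-5) = 1 - 25 = -24
e13 coeff: (-1)*4 - (-1)*(-5) = -4 - 5 = -9
e23 coeff: (-5)*4 - (-1)*(-1) = -20 - 1 = -21
|a wedge b|^2 = (-24)^2 + (-9)^2 + (-21)^2
= 576 + 81 + 441
= 1098


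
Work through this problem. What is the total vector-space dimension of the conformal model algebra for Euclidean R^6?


The conformal model of R^6 uses Cl(7,1): the 6 Euclidean generators plus two extra orthogonal generators e+ (e+^2 = +1) and e- (e-^2 = -1), from which the null vectors e0, einf are built.
Number of generators m = 6 + 2 = 8.
dim Cl(p,q) = 2^m = 2^8 = 256


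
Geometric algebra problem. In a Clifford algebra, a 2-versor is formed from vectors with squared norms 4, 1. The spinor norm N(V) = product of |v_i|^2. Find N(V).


Spinor norm N(V) = |v1|^2 * |v2|^2 * ... * |v2|^2
= 4 * 1
Running product: 4, 4
N(V) = 4


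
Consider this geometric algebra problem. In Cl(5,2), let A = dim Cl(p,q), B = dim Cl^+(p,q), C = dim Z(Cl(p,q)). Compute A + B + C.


n = 5 + 2 = 7
Total dim = 2^7 = 128
Even subalgebra dim = 2^6 = 64
n is odd, so center dim = 2
Sum = 128 + 64 + 2 = 194


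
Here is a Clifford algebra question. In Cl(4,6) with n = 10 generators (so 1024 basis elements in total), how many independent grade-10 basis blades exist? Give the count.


Number of grade-k basis blades in Cl(p,q) with n = p + q is C(n, k).
n = 4 + 6 = 10
C(10, 10) = 10! / (10! * 0!)
= 3628800 / (3628800 * 1)
= 1


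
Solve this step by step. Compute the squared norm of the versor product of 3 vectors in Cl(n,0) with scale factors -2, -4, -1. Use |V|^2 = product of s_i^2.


Each vector v_i has |v_i|^2 = s_i^2
Squared scales: (-2)^2 = 4, (-4)^2 = 16, (-1)^2 = 1
|V|^2 = 4 * 16 * 1
= 64


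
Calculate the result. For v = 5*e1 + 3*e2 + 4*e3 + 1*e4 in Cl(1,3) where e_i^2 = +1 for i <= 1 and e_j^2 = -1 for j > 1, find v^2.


v^2 = sum of c_i^2 * e_i^2
Positive signature terms (e_i^2 = +1): 5^2 = 25
Negative signature terms (e_j^2 = -1): 3^2 + 4^2 + 1^2 = 26
v^2 = 25 - 26 = -1


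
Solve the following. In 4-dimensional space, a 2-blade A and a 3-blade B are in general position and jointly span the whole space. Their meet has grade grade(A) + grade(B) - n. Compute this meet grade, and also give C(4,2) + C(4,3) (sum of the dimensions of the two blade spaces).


Meet grade = grade(A) + grade(B) - n
= 2 + 3 - 4 = 1
C(4,2) = 6
C(4,3) = 4
dim_A + dim_B = 6 + 4 = 10
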